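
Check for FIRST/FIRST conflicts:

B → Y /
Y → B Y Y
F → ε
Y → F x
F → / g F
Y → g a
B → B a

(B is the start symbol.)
FIRST sets of the non-terminals at (or reachable through a nullable prefix from) the front of some alternative:
  FIRST(Y) = { '/', 'g', 'x' }
  FIRST(B) = { '/', 'g', 'x' }
  FIRST(F) = { '/', ε }

Productions for B:
  B → Y /: FIRST = { '/', 'g', 'x' }
  B → B a: FIRST = { '/', 'g', 'x' }
Productions for Y:
  Y → B Y Y: FIRST = { '/', 'g', 'x' }
  Y → F x: FIRST = { '/', 'x' }
  Y → g a: FIRST = { 'g' }
Productions for F:
  F → ε: FIRST = { ε }
  F → / g F: FIRST = { '/' }

Conflict for B: B → Y / and B → B a
  Overlap: { '/', 'g', 'x' }
Conflict for Y: Y → B Y Y and Y → F x
  Overlap: { '/', 'x' }
Conflict for Y: Y → B Y Y and Y → g a
  Overlap: { 'g' }

Answer: Yes. B → Y '/' / B → B a on { '/', 'g', 'x' }; Y → B Y Y / Y → F x on { '/', 'x' }; Y → B Y Y / Y → g a on { 'g' }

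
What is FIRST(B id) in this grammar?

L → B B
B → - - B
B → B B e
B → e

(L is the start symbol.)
FIRST sets of the non-terminals involved (from the grammar, by fixed-point iteration):
  FIRST(B) = { '-', 'e' }

To compute FIRST(B id), process the symbols left to right:
Symbol B is a non-terminal. Add FIRST(B) \ {ε} = { '-', 'e' }
B is not nullable (ε ∉ FIRST(B)), so stop here.
FIRST(B id) = { '-', 'e' }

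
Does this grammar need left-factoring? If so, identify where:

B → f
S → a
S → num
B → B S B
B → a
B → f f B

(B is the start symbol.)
Yes, B has productions with common prefix 'f'

Left-factoring is needed when two productions for the same non-terminal
share a common prefix on the right-hand side.

Productions for B:
  B → f
  B → B S B
  B → a
  B → f f B
Productions for S:
  S → a
  S → num

Found common prefix 'f' in productions for B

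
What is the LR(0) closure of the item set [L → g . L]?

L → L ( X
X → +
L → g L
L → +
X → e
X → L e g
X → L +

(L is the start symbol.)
To compute CLOSURE, for each item [A → α.Bβ] where B is a non-terminal, add [B → .γ] for all productions B → γ; repeat for the newly added items until nothing changes.

Start with: [L → g . L]
  [L → g . L] has the dot before L: add [L → . L ( X], [L → . g L], [L → . +]
No further items can be added.

CLOSURE = { [L → . +], [L → . L ( X], [L → . g L], [L → g . L] }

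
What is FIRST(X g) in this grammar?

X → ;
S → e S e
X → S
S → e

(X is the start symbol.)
{ ';', 'e' }

FIRST sets of the non-terminals involved (from the grammar, by fixed-point iteration):
  FIRST(X) = { ';', 'e' }

To compute FIRST(X g), process the symbols left to right:
Symbol X is a non-terminal. Add FIRST(X) \ {ε} = { ';', 'e' }
X is not nullable (ε ∉ FIRST(X)), so stop here.
FIRST(X g) = { ';', 'e' }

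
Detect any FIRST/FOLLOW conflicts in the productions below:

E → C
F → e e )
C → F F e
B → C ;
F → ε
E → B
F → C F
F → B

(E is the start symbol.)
A FIRST/FOLLOW conflict occurs when a non-terminal N has a nullable alternative N → β (β ⇒* ε) and another alternative N → α with FIRST(α) ∩ FOLLOW(N) ≠ ∅: on such a lookahead the parser cannot decide between expanding α and letting N vanish via β.

Nullable non-terminals: F.
FIRST sets used below: FIRST(C) = { 'e' }, FIRST(B) = { 'e' }

F: nullable alternative(s) F → ε; FOLLOW(F) = { 'e' }
  F → e e ): FIRST \ {ε} = { 'e' } — overlaps FOLLOW(F) on { 'e' }: CONFLICT
  F → ε: FIRST \ {ε} = { } — this is the only nullable alternative, skip
  F → C F: FIRST \ {ε} = { 'e' } — overlaps FOLLOW(F) on { 'e' }: CONFLICT
  F → B: FIRST \ {ε} = { 'e' } — overlaps FOLLOW(F) on { 'e' }: CONFLICT

B, C, E have no nullable alternative, so no FIRST/FOLLOW check is needed there.

So the grammar has 3 FIRST/FOLLOW conflicts (marked CONFLICT above).

Answer: Yes. F → e e ')' with FOLLOW(F) on { 'e' }; F → C F with FOLLOW(F) on { 'e' }; F → B with FOLLOW(F) on { 'e' }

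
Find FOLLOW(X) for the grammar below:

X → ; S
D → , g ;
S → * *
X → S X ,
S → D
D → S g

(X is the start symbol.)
{ $, ',' }

To compute FOLLOW(X), find every occurrence of X on a right-hand side N → α X β: add FIRST(β) \ {ε}, and if β is empty or nullable also add FOLLOW(N). Iterate to a fixed point.

X is the start symbol, so $ ∈ FOLLOW(X).
In X → S X ,: X is followed by ',', add FIRST(',') \ {ε} = { ',' }

Taking the union: FOLLOW(X) = { $, ',' }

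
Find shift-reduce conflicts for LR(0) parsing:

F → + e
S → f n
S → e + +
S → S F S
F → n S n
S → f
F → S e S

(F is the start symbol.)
Augment with F' → F and build the canonical LR(0) collection (I0 = CLOSURE({[F' → . F]}), then GOTO on every symbol after a dot until no new states appear). It has 17 states:
  I0: { [F → . + e], [F → . S e S], [F → . n S n], [F' → . F], [S → . S F S], [S → . e + +], [S → . f n], [S → . f] }  — shift
  I1: { [F → + . e] }  — shift
  I2: { [F' → F .] }  — accept
  I3: { [F → . + e], [F → . S e S], [F → . n S n], [F → S . e S], [S → . S F S], [S → . e + +], [S → . f n], [S → . f], [S → S . F S] }  — shift
  I4: { [S → e . + +] }  — shift
  I5: { [S → f . n], [S → f .] }  — shift, reduce
  I6: { [F → n . S n], [S → . S F S], [S → . e + +], [S → . f n], [S → . f] }  — shift
  I7: { [F → . + e], [F → . S e S], [F → . n S n], [F → n S . n], [S → . S F S], [S → . e + +], [S → . f n], [S → . f], [S → S . F S] }  — shift
  I8: { [S → . S F S], [S → . e + +], [S → . f n], [S → . f], [S → S F . S] }  — shift
  I9: { [F → n . S n], [F → n S n .], [S → . S F S], [S → . e + +], [S → . f n], [S → . f] }  — shift, reduce
  I10: { [F → . + e], [F → . S e S], [F → . n S n], [S → . S F S], [S → . e + +], [S → . f n], [S → . f], [S → S . F S], [S → S F S .] }  — shift, reduce
  I11: { [S → f n .] }  — reduce
  I12: { [S → e + . +] }  — shift
  I13: { [S → e + + .] }  — reduce
  I14: { [F → S e . S], [S → . S F S], [S → . e + +], [S → . f n], [S → . f], [S → e . + +] }  — shift
  I15: { [F → . + e], [F → . S e S], [F → . n S n], [F → S e S .], [S → . S F S], [S → . e + +], [S → . f n], [S → . f], [S → S . F S] }  — shift, reduce
  I16: { [F → + e .] }  — reduce

I5 contains reduce item [S → f .] and shift item [S → f . n] — shift-reduce conflict.
I9 contains reduce item [F → n S n .] and shift items [S → . e + +], [S → . f], [S → . f n] — shift-reduce conflict.
I10 contains reduce item [S → S F S .] and shift items [F → . + e], [F → . n S n], [S → . e + +], [S → . f], [S → . f n] — shift-reduce conflict.
I15 contains reduce item [F → S e S .] and shift items [F → . + e], [F → . n S n], [S → . e + +], [S → . f], [S → . f n] — shift-reduce conflict.

Answer: Yes — I5: [S → f .] vs [S → f . n]; I9: [F → n S n .] vs [S → . e + +]; I10: [S → S F S .] vs [F → . + e]; I15: [F → S e S .] vs [F → . + e]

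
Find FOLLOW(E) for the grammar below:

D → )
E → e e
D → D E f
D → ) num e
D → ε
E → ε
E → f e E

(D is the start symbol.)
To compute FOLLOW(E), find every occurrence of E on a right-hand side N → α E β: add FIRST(β) \ {ε}, and if β is empty or nullable also add FOLLOW(N). Iterate to a fixed point.

In D → D E f: E is followed by f, add FIRST(f) \ {ε} = { 'f' }
In E → f e E: E is at the end; this adds FOLLOW(E) to itself — nothing new

Taking the union: FOLLOW(E) = { 'f' }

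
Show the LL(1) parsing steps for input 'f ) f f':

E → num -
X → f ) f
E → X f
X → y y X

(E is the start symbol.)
Stack is shown with the top on the left.

Stack      Input      Action
----------------------------
E $        f ) f f $  output E → X f
X f $      f ) f f $  output X → f ) f
f ) f f $  f ) f f $  match 'f'
) f f $    ) f f $    match ')'
f f $      f f $      match 'f'
f $        f $        match 'f'
$          $          accept

The string is accepted.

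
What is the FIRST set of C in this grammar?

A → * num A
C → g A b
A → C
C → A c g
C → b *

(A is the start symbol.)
{ '*', 'b', 'g' }

To compute FIRST(C), examine every production with C on the left-hand side, reading each right-hand side left to right until a non-nullable symbol is reached.

FIRST sets of the other non-terminals involved (by the same procedure, iterated to a fixed point):
  FIRST(A) = { '*', 'b', 'g' }

From C → g A b:
  - g is a terminal: add 'g' and stop
From C → A c g:
  - A is a non-terminal: add FIRST(A) \ {ε} = { '*', 'b', 'g' }
    A is not nullable, so stop
From C → b *:
  - b is a terminal: add 'b' and stop

Collecting: FIRST(C) = { '*', 'b', 'g' }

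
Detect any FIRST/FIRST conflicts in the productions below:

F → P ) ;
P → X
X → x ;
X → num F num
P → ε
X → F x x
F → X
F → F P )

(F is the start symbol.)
A FIRST/FIRST conflict occurs when two productions N → α and N → β for the same non-terminal have FIRST(α) ∩ FIRST(β) ≠ ∅ (with ε ∈ FIRST of a nullable right-hand side, so two nullable alternatives also conflict).

FIRST sets of the non-terminals at (or reachable through a nullable prefix from) the front of some alternative:
  FIRST(P) = { ')', 'num', 'x', ε }
  FIRST(X) = { ')', 'num', 'x' }
  FIRST(F) = { ')', 'num', 'x' }

Productions for F:
  F → P ) ;: FIRST = { ')', 'num', 'x' }
  F → X: FIRST = { ')', 'num', 'x' }
  F → F P ): FIRST = { ')', 'num', 'x' }
Productions for P:
  P → X: FIRST = { ')', 'num', 'x' }
  P → ε: FIRST = { ε }
Productions for X:
  X → x ;: FIRST = { 'x' }
  X → num F num: FIRST = { 'num' }
  X → F x x: FIRST = { ')', 'num', 'x' }

Conflict for F: F → P ) ; and F → X
  Overlap: { ')', 'num', 'x' }
Conflict for F: F → P ) ; and F → F P )
  Overlap: { ')', 'num', 'x' }
Conflict for F: F → X and F → F P )
  Overlap: { ')', 'num', 'x' }
Conflict for X: X → x ; and X → F x x
  Overlap: { 'x' }
Conflict for X: X → num F num and X → F x x
  Overlap: { 'num' }

Answer: Yes. F → P ')' ';' / F → X on { ')', 'num', 'x' }; F → P ')' ';' / F → F P ')' on { ')', 'num', 'x' }; F → X / F → F P ')' on { ')', 'num', 'x' }; X → x ';' / X → F x x on { 'x' }; X → num F num / X → F x x on { 'num' }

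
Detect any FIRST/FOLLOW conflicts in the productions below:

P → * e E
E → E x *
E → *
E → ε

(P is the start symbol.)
Nullable non-terminals: E.
FIRST sets used below: FIRST(E) = { '*', 'x', ε }

E: nullable alternative(s) E → ε; FOLLOW(E) = { $, 'x' }
  E → E x *: FIRST \ {ε} = { '*', 'x' } — overlaps FOLLOW(E) on { 'x' }: CONFLICT
  E → *: FIRST \ {ε} = { '*' } — disjoint from FOLLOW(E)
  E → ε: FIRST \ {ε} = { } — this is the only nullable alternative, skip

P has no nullable alternative, so no FIRST/FOLLOW check is needed there.

So the grammar has 1 FIRST/FOLLOW conflict (marked CONFLICT above).

Answer: Yes. E → E x '*' with FOLLOW(E) on { 'x' }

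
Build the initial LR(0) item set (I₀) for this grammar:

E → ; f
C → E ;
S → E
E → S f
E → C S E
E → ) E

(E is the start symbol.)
First, augment the grammar with E' → E
I₀ = CLOSURE({ [E' → . E] }):
  [E' → . E] has the dot before E: add [E → . ; f], [E → . S f], [E → . C S E], [E → . ) E]
  [E → . S f] has the dot before S: add [S → . E]
  [E → . C S E] has the dot before C: add [C → . E ;]
No further items can be added.

I₀ = { [C → . E ;], [E → . ) E], [E → . ; f], [E → . C S E], [E → . S f], [E' → . E], [S → . E] }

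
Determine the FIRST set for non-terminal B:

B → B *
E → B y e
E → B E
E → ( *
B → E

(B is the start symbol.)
{ '(' }

To compute FIRST(B), examine every production with B on the left-hand side, reading each right-hand side left to right until a non-nullable symbol is reached.

FIRST sets of the other non-terminals involved (by the same procedure, iterated to a fixed point):
  FIRST(E) = { '(' }

From B → B *:
  - B is the symbol being defined: contributes nothing new
    B is not nullable, so stop
From B → E:
  - E is a non-terminal: add FIRST(E) \ {ε} = { '(' }
    E is not nullable, so stop

Collecting: FIRST(B) = { '(' }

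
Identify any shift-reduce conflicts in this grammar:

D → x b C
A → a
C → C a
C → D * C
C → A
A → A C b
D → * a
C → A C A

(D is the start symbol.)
Yes — I5: [C → A .] vs [A → . a]; I6: [D → x b C .] vs [C → C . a]; I10: [C → D * C .] vs [C → C . a]; I13: [C → A C A .] vs [A → . a]

A shift-reduce conflict occurs when an LR(0) state has both:
  - a complete (reduce) item [A → α .] (dot at the end), and
  - a shift item [B → β . c γ] (dot before a terminal).

Augment with D' → D and build the canonical LR(0) collection (I0 = CLOSURE({[D' → . D]}), then GOTO on every symbol after a dot until no new states appear). It has 18 states:
  I0: { [D → . * a], [D → . x b C], [D' → . D] }  — shift
  I1: { [D → * . a] }  — shift
  I2: { [D' → D .] }  — accept
  I3: { [D → x . b C] }  — shift
  I4: { [A → . A C b], [A → . a], [C → . A C A], [C → . A], [C → . C a], [C → . D * C], [D → . * a], [D → . x b C], [D → x b . C] }  — shift
  I5: { [A → . A C b], [A → . a], [A → A . C b], [C → . A C A], [C → . A], [C → . C a], [C → . D * C], [C → A . C A], [C → A .], [D → . * a], [D → . x b C] }  — shift, reduce
  I6: { [C → C . a], [D → x b C .] }  — shift, reduce
  I7: { [C → D . * C] }  — shift
  I8: { [A → a .] }  — reduce
  I9: { [A → . A C b], [A → . a], [C → . A C A], [C → . A], [C → . C a], [C → . D * C], [C → D * . C], [D → . * a], [D → . x b C] }  — shift
  I10: { [C → C . a], [C → D * C .] }  — shift, reduce
  I11: { [C → C a .] }  — reduce
  I12: { [A → . A C b], [A → . a], [A → A C . b], [C → A C . A], [C → C . a] }  — shift
  I13: { [A → . A C b], [A → . a], [A → A . C b], [C → . A C A], [C → . A], [C → . C a], [C → . D * C], [C → A C A .], [D → . * a], [D → . x b C] }  — shift, reduce
  I14: { [A → a .], [C → C a .] }  — 2 reduces
  I15: { [A → A C b .] }  — reduce
  I16: { [A → A C . b], [C → C . a] }  — shift
  I17: { [D → * a .] }  — reduce

I5 contains reduce item [C → A .] and shift items [A → . a], [D → . * a], [D → . x b C] — shift-reduce conflict.
I6 contains reduce item [D → x b C .] and shift item [C → C . a] — shift-reduce conflict.
I10 contains reduce item [C → D * C .] and shift item [C → C . a] — shift-reduce conflict.
I13 contains reduce item [C → A C A .] and shift items [A → . a], [D → . * a], [D → . x b C] — shift-reduce conflict.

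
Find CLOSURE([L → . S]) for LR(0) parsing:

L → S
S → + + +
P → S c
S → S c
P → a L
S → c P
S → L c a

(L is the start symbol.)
{ [L → . S], [S → . + + +], [S → . L c a], [S → . S c], [S → . c P] }

Start with: [L → . S]
  [L → . S] has the dot before S: add [S → . + + +], [S → . S c], [S → . c P], [S → . L c a]
  [S → . L c a] has the dot before L: all L-items already present
No further items can be added.

CLOSURE = { [L → . S], [S → . + + +], [S → . L c a], [S → . S c], [S → . c P] }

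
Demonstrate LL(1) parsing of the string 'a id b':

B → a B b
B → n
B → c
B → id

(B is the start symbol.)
LL(1) parsing maintains a stack (initially the start symbol over $) and the input. At each step: if the stack top is a terminal, match it against the current input token; if it is a non-terminal N, replace it with the RHS of M[N, lookahead] (the unique production whose predict set contains the lookahead).

Stack is shown with the top on the left.

Stack    Input     Action
-------------------------
B $      a id b $  output B → a B b
a B b $  a id b $  match 'a'
B b $    id b $    output B → id
id b $   id b $    match 'id'
b $      b $       match 'b'
$        $         accept

The string is accepted.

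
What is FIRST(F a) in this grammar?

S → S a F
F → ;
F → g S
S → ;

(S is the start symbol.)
{ ';', 'g' }

FIRST sets of the non-terminals involved (from the grammar, by fixed-point iteration):
  FIRST(F) = { ';', 'g' }

To compute FIRST(F a), process the symbols left to right:
Symbol F is a non-terminal. Add FIRST(F) \ {ε} = { ';', 'g' }
F is not nullable (ε ∉ FIRST(F)), so stop here.
FIRST(F a) = { ';', 'g' }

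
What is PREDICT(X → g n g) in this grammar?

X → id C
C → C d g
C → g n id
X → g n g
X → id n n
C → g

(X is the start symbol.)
PREDICT(X → g n g) = (FIRST(RHS) \ {ε}) ∪ (FOLLOW(X) if ε ∈ FIRST(RHS), i.e. RHS ⇒* ε)
FIRST(g n g) = { 'g' }
ε ∉ FIRST(g n g), so FOLLOW(X) is not added.
PREDICT(X → g n g) = { 'g' }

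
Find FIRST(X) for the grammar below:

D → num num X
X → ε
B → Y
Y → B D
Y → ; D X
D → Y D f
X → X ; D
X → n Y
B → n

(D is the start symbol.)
From X → ε:
  - ε-production, so ε ∈ FIRST(X)
From X → X ; D:
  - X is the symbol being defined: contributes nothing new
    X is nullable, so continue to the next symbol
  - ';' is a terminal: add ';' and stop
From X → n Y:
  - n is a terminal: add 'n' and stop

Collecting: FIRST(X) = { ';', 'n', ε }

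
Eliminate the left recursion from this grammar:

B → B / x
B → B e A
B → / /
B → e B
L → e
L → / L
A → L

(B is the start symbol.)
B → / / B'
B → e B B'
B' → / x B'
B' → e A B'
B' → ε
L → e
L → / L
A → L

B is directly left-recursive. The standard transformation for
  A → A α₁ | ... | A α_m | β₁ | ... | β_n
is
  A  → β₁ A' | ... | β_n A'
  A' → α₁ A' | ... | α_m A' | ε

B → / / becomes B → / / B'
B → e B becomes B → e B B'
B → B / x becomes B' → / x B'
B → B e A becomes B' → e A B'
Add B' → ε

Productions for other non-terminals are unchanged:
  L → e
  L → / L
  A → L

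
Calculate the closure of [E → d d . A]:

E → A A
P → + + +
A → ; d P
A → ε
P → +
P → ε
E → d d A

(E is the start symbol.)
{ [A → . ; d P], [A → .], [E → d d . A] }

Start with: [E → d d . A]
  [E → d d . A] has the dot before A: add [A → . ; d P], [A → .]
No further items can be added.

CLOSURE = { [A → . ; d P], [A → .], [E → d d . A] }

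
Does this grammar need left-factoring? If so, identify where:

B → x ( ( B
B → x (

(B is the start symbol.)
Left-factoring is needed when two productions for the same non-terminal
share a common prefix on the right-hand side.

Productions for B:
  B → x ( ( B
  B → x (

Found common prefix 'x (' in productions for B

Answer: Yes, B has productions with common prefix 'x ('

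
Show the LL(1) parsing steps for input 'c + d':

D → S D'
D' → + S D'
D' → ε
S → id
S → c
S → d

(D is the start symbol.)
Stack is shown with the top on the left.

Stack     Input    Action
-------------------------
D $       c + d $  output D → S D'
S D' $    c + d $  output S → c
c D' $    c + d $  match 'c'
D' $      + d $    output D' → + S D'
+ S D' $  + d $    match '+'
S D' $    d $      output S → d
d D' $    d $      match 'd'
D' $      $        output D' → ε
$         $        accept

The string is accepted.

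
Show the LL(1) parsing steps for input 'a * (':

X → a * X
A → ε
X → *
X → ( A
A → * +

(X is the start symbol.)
Stack is shown with the top on the left.

Stack    Input    Action
------------------------
X $      a * ( $  output X → a * X
a * X $  a * ( $  match 'a'
* X $    * ( $    match '*'
X $      ( $      output X → ( A
( A $    ( $      match '('
A $      $        output A → ε
$        $        accept

The string is accepted.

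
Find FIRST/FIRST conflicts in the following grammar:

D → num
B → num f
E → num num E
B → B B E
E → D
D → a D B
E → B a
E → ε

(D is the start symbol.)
Yes. B → num f / B → B B E on { 'num' }; E → num num E / E → D on { 'num' }; E → num num E / E → B a on { 'num' }; E → D / E → B a on { 'num' }

A FIRST/FIRST conflict occurs when two productions N → α and N → β for the same non-terminal have FIRST(α) ∩ FIRST(β) ≠ ∅ (with ε ∈ FIRST of a nullable right-hand side, so two nullable alternatives also conflict).

FIRST sets of the non-terminals at (or reachable through a nullable prefix from) the front of some alternative:
  FIRST(B) = { 'num' }
  FIRST(D) = { 'a', 'num' }

Productions for D:
  D → num: FIRST = { 'num' }
  D → a D B: FIRST = { 'a' }
Productions for B:
  B → num f: FIRST = { 'num' }
  B → B B E: FIRST = { 'num' }
Productions for E:
  E → num num E: FIRST = { 'num' }
  E → D: FIRST = { 'a', 'num' }
  E → B a: FIRST = { 'num' }
  E → ε: FIRST = { ε }

Conflict for B: B → num f and B → B B E
  Overlap: { 'num' }
Conflict for E: E → num num E and E → D
  Overlap: { 'num' }
Conflict for E: E → num num E and E → B a
  Overlap: { 'num' }
Conflict for E: E → D and E → B a
  Overlap: { 'num' }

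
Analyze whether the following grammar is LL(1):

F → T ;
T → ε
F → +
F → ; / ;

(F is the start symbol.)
A grammar is LL(1) if for each non-terminal N with multiple productions, the predict sets of those productions are pairwise disjoint, where PREDICT(N → α) = (FIRST(α) \ {ε}) ∪ (FOLLOW(N) if α ⇒* ε).

Relevant sets:
  FIRST(T) = { ε }

For F:
  PREDICT(F → T ';') = { ';' }
  PREDICT(F → '+') = { '+' }
  PREDICT(F → ';' '/' ';') = { ';' }
T has a single production, so nothing to check there.

Conflict found: Predict set conflict for F: { ';' }
The grammar is NOT LL(1).

Answer: No. Predict set conflict for F: { ';' }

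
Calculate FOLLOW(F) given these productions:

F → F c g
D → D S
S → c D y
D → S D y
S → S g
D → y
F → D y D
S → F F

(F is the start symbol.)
To compute FOLLOW(F), find every occurrence of F on a right-hand side N → α F β: add FIRST(β) \ {ε}, and if β is empty or nullable also add FOLLOW(N). Iterate to a fixed point.

F is the start symbol, so $ ∈ FOLLOW(F).
In F → F c g: F is followed by c g, add FIRST(c g) \ {ε} = { 'c' }
In S → F F: F is followed by F, add FIRST(F) \ {ε} = { 'c', 'y' }
In S → F F: F is at the end, add FOLLOW(S)

The FOLLOW sets referred to above (computed the same way, to a fixed point):
  FOLLOW(S) = { $, 'c', 'g', 'y' }

Taking the union: FOLLOW(F) = { $, 'c', 'g', 'y' }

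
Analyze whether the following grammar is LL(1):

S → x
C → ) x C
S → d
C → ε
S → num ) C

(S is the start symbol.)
Yes, the grammar is LL(1).

Relevant sets:
  FOLLOW(C) = { $ }

For S:
  PREDICT(S → x) = { 'x' }
  PREDICT(S → d) = { 'd' }
  PREDICT(S → num ')' C) = { 'num' }
For C:
  PREDICT(C → ')' x C) = { ')' }
  PREDICT(C → ε) = { $ }

All predict sets are disjoint. The grammar IS LL(1).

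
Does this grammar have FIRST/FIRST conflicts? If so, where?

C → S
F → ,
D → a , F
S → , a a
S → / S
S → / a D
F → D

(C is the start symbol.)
Yes. S → '/' S / S → '/' a D on { '/' }

FIRST sets of the non-terminals at (or reachable through a nullable prefix from) the front of some alternative:
  FIRST(D) = { 'a' }

Productions for F:
  F → ,: FIRST = { ',' }
  F → D: FIRST = { 'a' }
Productions for S:
  S → , a a: FIRST = { ',' }
  S → / S: FIRST = { '/' }
  S → / a D: FIRST = { '/' }
C, D have only one production, so no FIRST/FIRST conflict is possible there.

Conflict for S: S → / S and S → / a D
  Overlap: { '/' }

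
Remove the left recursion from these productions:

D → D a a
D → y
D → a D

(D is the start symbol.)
D → y D'
D → a D D'
D' → a a D'
D' → ε

D is directly left-recursive. The standard transformation for
  A → A α₁ | ... | A α_m | β₁ | ... | β_n
is
  A  → β₁ A' | ... | β_n A'
  A' → α₁ A' | ... | α_m A' | ε

D → y becomes D → y D'
D → a D becomes D → a D D'
D → D a a becomes D' → a a D'
Add D' → ε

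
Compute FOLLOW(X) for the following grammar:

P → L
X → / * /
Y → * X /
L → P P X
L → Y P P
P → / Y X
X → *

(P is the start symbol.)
{ $, '*', '/' }

To compute FOLLOW(X), find every occurrence of X on a right-hand side N → α X β: add FIRST(β) \ {ε}, and if β is empty or nullable also add FOLLOW(N). Iterate to a fixed point.

In Y → * X /: X is followed by '/', add FIRST('/') \ {ε} = { '/' }
In L → P P X: X is at the end, add FOLLOW(L)
In P → / Y X: X is at the end, add FOLLOW(P)

The FOLLOW sets referred to above (computed the same way, to a fixed point):
  FOLLOW(L) = { $, '*', '/' }
  FOLLOW(P) = { $, '*', '/' }

Taking the union: FOLLOW(X) = { $, '*', '/' }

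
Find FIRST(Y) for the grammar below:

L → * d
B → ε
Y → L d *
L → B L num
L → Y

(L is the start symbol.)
To compute FIRST(Y), examine every production with Y on the left-hand side, reading each right-hand side left to right until a non-nullable symbol is reached.

FIRST sets of the other non-terminals involved (by the same procedure, iterated to a fixed point):
  FIRST(L) = { '*' }

From Y → L d *:
  - L is a non-terminal: add FIRST(L) \ {ε} = { '*' }
    L is not nullable, so stop

Collecting: FIRST(Y) = { '*' }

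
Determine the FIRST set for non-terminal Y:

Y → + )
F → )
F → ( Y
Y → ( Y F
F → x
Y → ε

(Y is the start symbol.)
To compute FIRST(Y), examine every production with Y on the left-hand side, reading each right-hand side left to right until a non-nullable symbol is reached.

From Y → + ):
  - '+' is a terminal: add '+' and stop
From Y → ( Y F:
  - '(' is a terminal: add '(' and stop
From Y → ε:
  - ε-production, so ε ∈ FIRST(Y)

Collecting: FIRST(Y) = { '(', '+', ε }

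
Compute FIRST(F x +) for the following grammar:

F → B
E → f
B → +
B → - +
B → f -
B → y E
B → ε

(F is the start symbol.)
FIRST sets of the non-terminals involved (from the grammar, by fixed-point iteration):
  FIRST(F) = { '+', '-', 'f', 'y', ε }

To compute FIRST(F x +), process the symbols left to right:
Symbol F is a non-terminal. Add FIRST(F) \ {ε} = { '+', '-', 'f', 'y' }
F is nullable (ε ∈ FIRST(F)), continue to the next symbol.
Symbol x is a terminal. Add 'x' and stop.
FIRST(F x +) = { '+', '-', 'f', 'x', 'y' }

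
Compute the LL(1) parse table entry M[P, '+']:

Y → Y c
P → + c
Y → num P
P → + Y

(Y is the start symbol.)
P → + c, P → + Y

To find M[P, '+'], we find productions for P where '+' is in the predict set (PREDICT(N → α) = (FIRST(α) \ {ε}) ∪ (FOLLOW(N) if α ⇒* ε)).

P → + c: PREDICT = { '+' }
  '+' is in predict set, so this production goes in M[P, '+']
P → + Y: PREDICT = { '+' }
  '+' is in predict set, so this production goes in M[P, '+']

M[P, '+'] = P → + c, P → + Y  (a multiply-defined cell — the grammar is not LL(1))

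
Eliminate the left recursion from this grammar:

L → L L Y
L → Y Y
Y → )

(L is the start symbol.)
L → Y Y L'
L' → L Y L'
L' → ε
Y → )

L is directly left-recursive. The standard transformation for
  A → A α₁ | ... | A α_m | β₁ | ... | β_n
is
  A  → β₁ A' | ... | β_n A'
  A' → α₁ A' | ... | α_m A' | ε

L → Y Y becomes L → Y Y L'
L → L L Y becomes L' → L Y L'
Add L' → ε

Productions for other non-terminals are unchanged:
  Y → )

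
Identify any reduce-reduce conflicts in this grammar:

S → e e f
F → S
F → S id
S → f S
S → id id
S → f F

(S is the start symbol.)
Augment with S' → S and build the canonical LR(0) collection (I0 = CLOSURE({[S' → . S]}), then GOTO on every symbol after a dot until no new states appear). It has 11 states:
  I0: { [S → . e e f], [S → . f F], [S → . f S], [S → . id id], [S' → . S] }  — shift
  I1: { [S' → S .] }  — accept
  I2: { [S → e . e f] }  — shift
  I3: { [F → . S id], [F → . S], [S → . e e f], [S → . f F], [S → . f S], [S → . id id], [S → f . F], [S → f . S] }  — shift
  I4: { [S → id . id] }  — shift
  I5: { [S → id id .] }  — reduce
  I6: { [S → f F .] }  — reduce
  I7: { [F → S . id], [F → S .], [S → f S .] }  — shift, 2 reduces
  I8: { [F → S id .] }  — reduce
  I9: { [S → e e . f] }  — shift
  I10: { [S → e e f .] }  — reduce

I7 contains complete items [F → S .], [S → f S .] — reduce-reduce conflict.

Answer: Yes — I7: [F → S .] vs [S → f S .]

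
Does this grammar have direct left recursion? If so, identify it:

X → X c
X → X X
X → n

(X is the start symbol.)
Yes, X is left-recursive

X → X c: LEFT RECURSIVE (starts with X)
X → X X: LEFT RECURSIVE (starts with X)
X → n: starts with n

The grammar has direct left recursion on: X.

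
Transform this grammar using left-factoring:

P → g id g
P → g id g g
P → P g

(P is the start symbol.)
Left-factoring transforms A → αβ₁ | αβ₂ into A → αA' and A' → β₁ | β₂
(α is the longest common prefix among the alternatives). Repeat until
no nonterminal has two alternatives with a common prefix.

Round 1: P has alternatives sharing prefix 'g id g'. Introduce P': P → g id g P'
  Add: P' → ε
  Add: P' → g

No remaining common prefixes — done.

Resulting grammar:
P → g id g P'
P' → ε
P' → g
P → P g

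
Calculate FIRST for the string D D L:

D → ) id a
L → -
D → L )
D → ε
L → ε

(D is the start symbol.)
{ ')', '-', ε }

FIRST sets of the non-terminals involved (from the grammar, by fixed-point iteration):
  FIRST(D) = { ')', '-', ε }
  FIRST(L) = { '-', ε }

To compute FIRST(D D L), process the symbols left to right:
Symbol D is a non-terminal. Add FIRST(D) \ {ε} = { ')', '-' }
D is nullable (ε ∈ FIRST(D)), continue to the next symbol.
Symbol D is a non-terminal. Add FIRST(D) \ {ε} = { ')', '-' }
D is nullable (ε ∈ FIRST(D)), continue to the next symbol.
Symbol L is a non-terminal. Add FIRST(L) \ {ε} = { '-' }
L is nullable (ε ∈ FIRST(L)), continue to the next symbol.
All symbols are nullable, so ε is in the result.
FIRST(D D L) = { ')', '-', ε }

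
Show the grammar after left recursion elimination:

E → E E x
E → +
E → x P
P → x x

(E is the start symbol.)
E → + E'
E → x P E'
E' → E x E'
E' → ε
P → x x

E is directly left-recursive. The standard transformation for
  A → A α₁ | ... | A α_m | β₁ | ... | β_n
is
  A  → β₁ A' | ... | β_n A'
  A' → α₁ A' | ... | α_m A' | ε

E → + becomes E → + E'
E → x P becomes E → x P E'
E → E E x becomes E' → E x E'
Add E' → ε

Productions for other non-terminals are unchanged:
  P → x x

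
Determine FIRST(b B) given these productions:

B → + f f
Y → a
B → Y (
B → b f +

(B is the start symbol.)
To compute FIRST(b B), process the symbols left to right:
Symbol b is a terminal. Add 'b' and stop.
FIRST(b B) = { 'b' }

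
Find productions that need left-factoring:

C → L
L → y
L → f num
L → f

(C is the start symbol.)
Yes, L has productions with common prefix 'f'

Left-factoring is needed when two productions for the same non-terminal
share a common prefix on the right-hand side.

Productions for L:
  L → y
  L → f num
  L → f

Found common prefix 'f' in productions for L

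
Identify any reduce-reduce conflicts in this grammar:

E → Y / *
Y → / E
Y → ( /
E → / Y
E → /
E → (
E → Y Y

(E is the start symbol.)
No reduce-reduce conflicts

Augment with E' → E and build the canonical LR(0) collection (I0 = CLOSURE({[E' → . E]}), then GOTO on every symbol after a dot until no new states appear). It has 12 states:
  I0: { [E → . (], [E → . / Y], [E → . /], [E → . Y / *], [E → . Y Y], [E' → . E], [Y → . ( /], [Y → . / E] }  — shift
  I1: { [E → ( .], [Y → ( . /] }  — shift, reduce
  I2: { [E → . (], [E → . / Y], [E → . /], [E → . Y / *], [E → . Y Y], [E → / . Y], [E → / .], [Y → . ( /], [Y → . / E], [Y → / . E] }  — shift, reduce
  I3: { [E' → E .] }  — accept
  I4: { [E → Y . / *], [E → Y . Y], [Y → . ( /], [Y → . / E] }  — shift
  I5: { [Y → ( . /] }  — shift
  I6: { [E → . (], [E → . / Y], [E → . /], [E → . Y / *], [E → . Y Y], [E → Y / . *], [Y → . ( /], [Y → . / E], [Y → / . E] }  — shift
  I7: { [E → Y Y .] }  — reduce
  I8: { [E → Y / * .] }  — reduce
  I9: { [Y → / E .] }  — reduce
  I10: { [Y → ( / .] }  — reduce
  I11: { [E → / Y .], [E → Y . / *], [E → Y . Y], [Y → . ( /], [Y → . / E] }  — shift, reduce

No state contains more than one complete item.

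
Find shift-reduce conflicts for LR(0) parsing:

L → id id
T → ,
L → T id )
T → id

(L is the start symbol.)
A shift-reduce conflict occurs when an LR(0) state has both:
  - a complete (reduce) item [A → α .] (dot at the end), and
  - a shift item [B → β . c γ] (dot before a terminal).

Augment with L' → L and build the canonical LR(0) collection (I0 = CLOSURE({[L' → . L]}), then GOTO on every symbol after a dot until no new states appear). It has 8 states:
  I0: { [L → . T id )], [L → . id id], [L' → . L], [T → . ,], [T → . id] }  — shift
  I1: { [T → , .] }  — reduce
  I2: { [L' → L .] }  — accept
  I3: { [L → T . id )] }  — shift
  I4: { [L → id . id], [T → id .] }  — shift, reduce
  I5: { [L → id id .] }  — reduce
  I6: { [L → T id . )] }  — shift
  I7: { [L → T id ) .] }  — reduce

I4 contains reduce item [T → id .] and shift item [L → id . id] — shift-reduce conflict.

Answer: Yes — I4: [T → id .] vs [L → id . id]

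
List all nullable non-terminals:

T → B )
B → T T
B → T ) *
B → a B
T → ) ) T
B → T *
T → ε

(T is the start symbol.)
ε-productions: T → ε
So T is immediately nullable.
B → T T: every symbol on the right is nullable, so B is nullable too.
Every non-terminal is now nullable.
Nullable = { 'B', 'T' }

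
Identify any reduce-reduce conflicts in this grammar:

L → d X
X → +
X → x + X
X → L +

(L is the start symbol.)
A reduce-reduce conflict occurs when an LR(0) state has two complete items [A → α .] and [B → β .] — both call for a reduction, and with no lookahead the parser cannot choose between them.

Augment with L' → L and build the canonical LR(0) collection (I0 = CLOSURE({[L' → . L]}), then GOTO on every symbol after a dot until no new states appear). It has 10 states:
  I0: { [L → . d X], [L' → . L] }  — shift
  I1: { [L' → L .] }  — accept
  I2: { [L → . d X], [L → d . X], [X → . +], [X → . L +], [X → . x + X] }  — shift
  I3: { [X → + .] }  — reduce
  I4: { [X → L . +] }  — shift
  I5: { [L → d X .] }  — reduce
  I6: { [X → x . + X] }  — shift
  I7: { [L → . d X], [X → . +], [X → . L +], [X → . x + X], [X → x + . X] }  — shift
  I8: { [X → x + X .] }  — reduce
  I9: { [X → L + .] }  — reduce

No state contains more than one complete item.

Answer: No reduce-reduce conflicts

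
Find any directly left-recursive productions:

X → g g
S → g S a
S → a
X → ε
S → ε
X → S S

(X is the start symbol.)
X → g g: starts with g
S → g S a: starts with g
S → a: starts with a
X → ε: starts with ε
S → ε: starts with ε
X → S S: starts with S

No direct left recursion found.

Answer: No direct left recursion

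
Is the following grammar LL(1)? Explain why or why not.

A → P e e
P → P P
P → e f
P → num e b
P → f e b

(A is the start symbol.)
A grammar is LL(1) if for each non-terminal N with multiple productions, the predict sets of those productions are pairwise disjoint, where PREDICT(N → α) = (FIRST(α) \ {ε}) ∪ (FOLLOW(N) if α ⇒* ε).

Relevant sets:
  FIRST(P) = { 'e', 'f', 'num' }

For P:
  PREDICT(P → P P) = { 'e', 'f', 'num' }
  PREDICT(P → e f) = { 'e' }
  PREDICT(P → num e b) = { 'num' }
  PREDICT(P → f e b) = { 'f' }
A has a single production, so nothing to check there.

Conflict found: Predict set conflict for P: { 'e' }
The grammar is NOT LL(1).

Answer: No. Predict set conflict for P: { 'e' }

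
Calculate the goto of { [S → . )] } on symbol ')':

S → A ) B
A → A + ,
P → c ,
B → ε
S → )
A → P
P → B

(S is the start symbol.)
{ [S → ) .] }

GOTO(I, ')') = CLOSURE({ [A → αX.β] : [A → α.Xβ] ∈ I, X = ')' })

Items with dot before ')', with the dot advanced:
  [S → . )] → [S → ) .]
Closure adds nothing (no advanced item has the dot before a non-terminal).

GOTO = { [S → ) .] }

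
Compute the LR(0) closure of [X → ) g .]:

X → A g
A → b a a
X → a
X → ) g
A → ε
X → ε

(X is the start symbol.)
{ [X → ) g .] }

To compute CLOSURE, for each item [A → α.Bβ] where B is a non-terminal, add [B → .γ] for all productions B → γ; repeat for the newly added items until nothing changes.

Start with: [X → ) g .]
The dot is at the end, so nothing is added.

CLOSURE = { [X → ) g .] }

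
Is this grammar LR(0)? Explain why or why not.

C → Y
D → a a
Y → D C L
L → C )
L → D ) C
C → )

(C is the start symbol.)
No. Shift-reduce conflict between [C → ) .] and [C → . )]

A grammar is LR(0) if no state in the canonical LR(0) collection has:
  - both a shift item (dot before a terminal) and a complete item (shift-reduce conflict), or
  - two or more complete items (reduce-reduce conflict; the accept item [C' → C .] counts as a complete item here).

Augment with C' → C and build the canonical LR(0) collection (I0 = CLOSURE({[C' → . C]}), then GOTO on every symbol after a dot until no new states appear). It has 14 states:
  I0: { [C → . )], [C → . Y], [C' → . C], [D → . a a], [Y → . D C L] }  — shift
  I1: { [C → ) .] }  — reduce
  I2: { [C' → C .] }  — accept
  I3: { [C → . )], [C → . Y], [D → . a a], [Y → . D C L], [Y → D . C L] }  — shift
  I4: { [C → Y .] }  — reduce
  I5: { [D → a . a] }  — shift
  I6: { [D → a a .] }  — reduce
  I7: { [C → . )], [C → . Y], [D → . a a], [L → . C )], [L → . D ) C], [Y → . D C L], [Y → D C . L] }  — shift
  I8: { [L → C . )] }  — shift
  I9: { [C → . )], [C → . Y], [D → . a a], [L → D . ) C], [Y → . D C L], [Y → D . C L] }  — shift
  I10: { [Y → D C L .] }  — reduce
  I11: { [C → ) .], [C → . )], [C → . Y], [D → . a a], [L → D ) . C], [Y → . D C L] }  — shift, reduce
  I12: { [L → D ) C .] }  — reduce
  I13: { [L → C ) .] }  — reduce

Conflict in state I11:
  Shift-reduce conflict between [C → ) .] and [C → . )]
So the grammar is NOT LR(0).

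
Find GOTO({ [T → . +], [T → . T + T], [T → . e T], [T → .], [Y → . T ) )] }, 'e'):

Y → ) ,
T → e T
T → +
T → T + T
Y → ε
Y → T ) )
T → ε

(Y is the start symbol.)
GOTO(I, 'e') = CLOSURE({ [A → αX.β] : [A → α.Xβ] ∈ I, X = 'e' })

Items with dot before 'e', with the dot advanced:
  [T → . e T] → [T → e . T]
Closure of the advanced items:
  [T → e . T] has the dot before T: add [T → . e T], [T → . +], [T → . T + T], [T → .]

GOTO = { [T → . +], [T → . T + T], [T → . e T], [T → .], [T → e . T] }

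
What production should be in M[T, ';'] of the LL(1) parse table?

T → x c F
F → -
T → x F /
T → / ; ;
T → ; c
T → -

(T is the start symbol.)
T → ; c

To find M[T, ';'], we find productions for T where ';' is in the predict set (PREDICT(N → α) = (FIRST(α) \ {ε}) ∪ (FOLLOW(N) if α ⇒* ε)).

T → x c F: PREDICT = { 'x' }
T → x F /: PREDICT = { 'x' }
T → / ; ;: PREDICT = { '/' }
T → ; c: PREDICT = { ';' }
  ';' is in predict set, so this production goes in M[T, ';']
T → -: PREDICT = { '-' }

M[T, ';'] = T → ; c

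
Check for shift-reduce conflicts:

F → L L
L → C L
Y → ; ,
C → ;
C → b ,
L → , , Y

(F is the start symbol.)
A shift-reduce conflict occurs when an LR(0) state has both:
  - a complete (reduce) item [A → α .] (dot at the end), and
  - a shift item [B → β . c γ] (dot before a terminal).

Augment with F' → F and build the canonical LR(0) collection (I0 = CLOSURE({[F' → . F]}), then GOTO on every symbol after a dot until no new states appear). It has 14 states:
  I0: { [C → . ;], [C → . b ,], [F → . L L], [F' → . F], [L → . , , Y], [L → . C L] }  — shift
  I1: { [L → , . , Y] }  — shift
  I2: { [C → ; .] }  — reduce
  I3: { [C → . ;], [C → . b ,], [L → . , , Y], [L → . C L], [L → C . L] }  — shift
  I4: { [F' → F .] }  — accept
  I5: { [C → . ;], [C → . b ,], [F → L . L], [L → . , , Y], [L → . C L] }  — shift
  I6: { [C → b . ,] }  — shift
  I7: { [C → b , .] }  — reduce
  I8: { [F → L L .] }  — reduce
  I9: { [L → C L .] }  — reduce
  I10: { [L → , , . Y], [Y → . ; ,] }  — shift
  I11: { [Y → ; . ,] }  — shift
  I12: { [L → , , Y .] }  — reduce
  I13: { [Y → ; , .] }  — reduce

No state contains both a complete item and a shift item.

Answer: No shift-reduce conflicts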